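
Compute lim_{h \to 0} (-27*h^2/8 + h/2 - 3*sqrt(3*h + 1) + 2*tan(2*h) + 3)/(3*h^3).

13/144

Substitution gives 0/0 (the numerator vanishes to order 3).
Expand each term to order h^3: the coefficient of h^3 in -3·√(1 + 3h) is -81/16 and in 2·tan(2h) is 16/3.
Lower-order terms cancel with the polynomial part, so the numerator is (13/48)·h^3 + o(h^3), and the limit is (13/48)/(3) = 13/144.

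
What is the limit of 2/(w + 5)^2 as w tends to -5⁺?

As w → -5⁺, (w + 5) → 0⁺, so (w + 5)^2 → 0⁺ and 2/(w + 5)^2 → ∞.

∞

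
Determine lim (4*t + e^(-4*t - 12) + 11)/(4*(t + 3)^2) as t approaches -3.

Direct substitution gives 0/0.
Apply L'Hôpital: lim (4 - 4*e^(-4*t - 12))/(8*t + 24), still 0/0.
After 2 applications of L'Hôpital's rule the quotient is (16*e^(-4*t - 12))/(8); substituting t = -3 gives 2.

2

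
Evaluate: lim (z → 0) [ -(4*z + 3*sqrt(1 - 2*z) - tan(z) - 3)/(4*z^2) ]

3/8

Substitution gives 0/0; apply L'Hôpital's rule 2 times.
After differentiating numerator and denominator 2 times the quotient is (-2*tan(z)/cos(z)^2 - 3/(1 - 2*z)^(3/2))/(-8); at z = 0 this is 3/8.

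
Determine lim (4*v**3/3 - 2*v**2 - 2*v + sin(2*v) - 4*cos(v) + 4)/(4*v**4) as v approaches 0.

Substitution gives 0/0; apply L'Hôpital's rule 4 times.
After differentiating numerator and denominator 4 times the quotient is (4*(8*sin(v) - 1)*cos(v))/(96); at v = 0 this is -1/24.

-1/24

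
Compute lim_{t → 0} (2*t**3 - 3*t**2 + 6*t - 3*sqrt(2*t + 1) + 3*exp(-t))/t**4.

2

Substitution gives 0/0; apply L'Hôpital's rule 4 times.
After differentiating numerator and denominator 4 times the quotient is (3*e^(-t) + 45/(2*t + 1)^(7/2))/(24); at t = 0 this is 2.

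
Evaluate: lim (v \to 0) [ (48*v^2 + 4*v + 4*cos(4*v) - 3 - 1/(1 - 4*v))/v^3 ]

Substitution gives 0/0; apply L'Hôpital's rule 3 times.
After differentiating numerator and denominator 3 times the quotient is (256*sin(4*v) - 384/(4*v - 1)^4)/(6); at v = 0 this is -64.

-64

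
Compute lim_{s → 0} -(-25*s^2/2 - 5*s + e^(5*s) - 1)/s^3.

Direct substitution gives 0/0.
Apply L'Hôpital: lim (-25*s + 5*e^(5*s) - 5)/(-3*s^2), still 0/0.
Apply L'Hôpital: lim (25*e^(5*s) - 25)/(-6*s), still 0/0.
After 3 applications of L'Hôpital's rule the quotient is (125*e^(5*s))/(-6); substituting s = 0 gives -125/6.

-125/6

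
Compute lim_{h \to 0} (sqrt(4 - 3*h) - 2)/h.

-3/4

Substitution gives 0/0. Multiply numerator and denominator by the conjugate √(4 - 3h) + √4.
The numerator becomes (4 - 3h) − 4 = -3h, so the expression simplifies to -3/(√(4 - 3h) + √4).
Letting h → 0 gives -3/(2√4) = -3/4.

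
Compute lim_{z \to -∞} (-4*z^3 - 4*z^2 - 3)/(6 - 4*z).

∞

The numerator has higher degree (3 > 1); the quotient behaves like (-4/(-4))·z^2 for large |z|.
As z → −∞ this diverges to ∞.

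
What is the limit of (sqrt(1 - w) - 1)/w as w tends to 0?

-1/2

A 0/0 form; rationalise with √(1 - w) + √1. This collapses the numerator to -w, leaving -1/(√(1 - w) + √1) → -1/(2√1) = -1/2.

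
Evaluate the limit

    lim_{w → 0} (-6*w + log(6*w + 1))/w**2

Direct substitution gives 0/0.
Apply L'Hôpital: lim (-6 + 6/(6*w + 1))/(2*w), still 0/0.
After 2 applications of L'Hôpital's rule the quotient is (-36/(6*w + 1)^2)/(2); substituting w = 0 gives -18.

-18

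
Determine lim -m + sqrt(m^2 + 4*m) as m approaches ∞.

An ∞ − ∞ form. Rationalising with the conjugate, the difference becomes (4m) / (√(m^2 + 4*m) + m).
For large m the denominator behaves like 2·m, so the quotient tends to 4/2 = 2.

2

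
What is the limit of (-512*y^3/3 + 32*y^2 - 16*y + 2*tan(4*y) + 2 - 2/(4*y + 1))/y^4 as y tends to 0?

-512

Substitution gives 0/0 (the numerator vanishes to order 4).
Expand each term to order y^4: the coefficient of y^4 in -2·1/(1 + 4y) is -512 and in 2·tan(4y) is 0.
Lower-order terms cancel with the polynomial part, so the numerator is (-512)·y^4 + o(y^4), and the limit is (-512)/(1) = -512.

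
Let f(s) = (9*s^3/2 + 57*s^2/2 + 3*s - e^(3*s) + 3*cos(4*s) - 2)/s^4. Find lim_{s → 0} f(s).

229/8

Substitution gives 0/0 (the numerator vanishes to order 4).
Expand each term to order s^4: the coefficient of s^4 in −e^(3s) is -27/8 and in 3·cos(4s) is 32.
Lower-order terms cancel with the polynomial part, so the numerator is (229/8)·s^4 + o(s^4), and the limit is (229/8)/(1) = 229/8.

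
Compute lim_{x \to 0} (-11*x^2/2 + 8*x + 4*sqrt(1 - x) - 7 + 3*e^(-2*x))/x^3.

-17/4

Substitution gives 0/0; apply L'Hôpital's rule 3 times.
After differentiating numerator and denominator 3 times the quotient is (-24*e^(-2*x) - 3/(2*(1 - x)^(5/2)))/(6); at x = 0 this is -17/4.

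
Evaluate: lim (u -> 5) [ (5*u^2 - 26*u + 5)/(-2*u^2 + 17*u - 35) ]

At u = 5 both the top and bottom vanish — a removable singularity. Factoring out (u - 5) from each leaves (5*u - 1)/(7 - 2*u), which at u = 5 equals -8.

-8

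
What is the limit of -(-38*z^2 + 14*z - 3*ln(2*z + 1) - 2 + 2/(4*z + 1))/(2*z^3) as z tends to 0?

68

Substitution gives 0/0 (the numerator vanishes to order 3).
Expand each term to order z^3: the coefficient of z^3 in 2·1/(1 + 4z) is -128 and in -3·ln(1 + 2z) is -8.
Lower-order terms cancel with the polynomial part, so the numerator is (-136)·z^3 + o(z^3), and the limit is (-136)/(-2) = 68.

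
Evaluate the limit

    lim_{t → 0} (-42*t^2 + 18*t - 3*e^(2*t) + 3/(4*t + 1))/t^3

Substitution gives 0/0; apply L'Hôpital's rule 3 times.
After differentiating numerator and denominator 3 times the quotient is (-24*e^(2*t) - 1152/(4*t + 1)^4)/(6); at t = 0 this is -196.

-196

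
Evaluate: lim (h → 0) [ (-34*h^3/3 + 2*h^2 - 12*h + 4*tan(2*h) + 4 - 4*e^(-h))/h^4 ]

-1/6

Substitution gives 0/0; apply L'Hôpital's rule 4 times.
After differentiating numerator and denominator 4 times the quotient is (4*(128*(3*tan(2*h)^2 + 2)*e^(h)*tan(2*h)/cos(2*h)^2 - 1)*e^(-h))/(24); at h = 0 this is -1/6.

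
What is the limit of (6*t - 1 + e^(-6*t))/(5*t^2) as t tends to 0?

Direct substitution gives 0/0.
Apply L'Hôpital: lim (6 - 6*e^(-6*t))/(10*t), still 0/0.
After 2 applications of L'Hôpital's rule the quotient is (36*e^(-6*t))/(10); substituting t = 0 gives 18/5.

18/5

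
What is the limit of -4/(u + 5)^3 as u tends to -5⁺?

As u → -5⁺, (u + 5) → 0⁺, so (u + 5)^3 → 0⁺ and -4/(u + 5)^3 → -∞.

-∞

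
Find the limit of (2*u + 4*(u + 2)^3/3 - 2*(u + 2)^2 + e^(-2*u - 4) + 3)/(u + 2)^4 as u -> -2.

Direct substitution gives 0/0.
Apply L'Hôpital: lim (-4*u + 4*(u + 2)^2 - 2*e^(-2*u - 4) - 6)/(4*(u + 2)^3), still 0/0.
Apply L'Hôpital: lim (8*u + 4*e^(-2*u - 4) + 12)/(12*(u + 2)^2), still 0/0.
Apply L'Hôpital: lim (8 - 8*e^(-2*u - 4))/(24*u + 48), still 0/0.
After 4 applications of L'Hôpital's rule the quotient is (16*e^(-2*u - 4))/(24); substituting u = -2 gives 2/3.

2/3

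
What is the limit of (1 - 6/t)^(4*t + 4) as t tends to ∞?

e^(-24)

The base → 1 and the exponent → ∞: a 1^∞ form.
Take logarithms: (4t + 4)·ln(1 - 6/t). Since ln(1+u) ~ u for small u, this behaves like (4t)·(-6/t) → -24.
So the limit is e^(-24).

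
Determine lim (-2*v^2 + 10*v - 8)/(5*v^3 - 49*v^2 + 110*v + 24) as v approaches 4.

1/7

At v = 4 both the top and bottom vanish — a removable singularity. Factoring out (v - 4) from each leaves (2 - 2*v)/(5*v^2 - 29*v - 6), which at v = 4 equals 1/7.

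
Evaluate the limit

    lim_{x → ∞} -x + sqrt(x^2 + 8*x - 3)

4

An ∞ − ∞ form. Rationalising with the conjugate, the difference becomes (8x - 3) / (√(x^2 + 8*x - 3) + x).
For large x the denominator behaves like 2·x, so the quotient tends to 8/2 = 4.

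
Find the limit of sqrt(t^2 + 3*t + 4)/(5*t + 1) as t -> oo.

1/5

For large |t|, √(t^2 + 3*t + 4) ≈ √1·|t| and the denominator ≈ 5t.
Since t → +∞, |t| = t, giving √1/(5) = 1/5.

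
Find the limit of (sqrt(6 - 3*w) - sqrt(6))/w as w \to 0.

-√(6)/4

Substitution gives 0/0. Multiply numerator and denominator by the conjugate √(6 - 3w) + √6.
The numerator becomes (6 - 3w) − 6 = -3w, so the expression simplifies to -3/(√(6 - 3w) + √6).
Letting w → 0 gives -3/(2√6) = -√(6)/4.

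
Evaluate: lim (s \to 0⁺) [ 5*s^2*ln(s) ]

This is a 0·(−∞) form. Rewrite as 5·ln(s) / s^(−2) and apply L'Hôpital:
the derivative quotient is 5·(1/s) / (−2·s^(−3)) = (-5/2)·s^2 → 0.

0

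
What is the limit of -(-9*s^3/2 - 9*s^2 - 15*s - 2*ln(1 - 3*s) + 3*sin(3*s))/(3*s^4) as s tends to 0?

-27/2

Substitution gives 0/0 (the numerator vanishes to order 4).
Expand each term to order s^4: the coefficient of s^4 in -2·ln(1 - 3s) is 81/2 and in 3·sin(3s) is 0.
Lower-order terms cancel with the polynomial part, so the numerator is (81/2)·s^4 + o(s^4), and the limit is (81/2)/(-3) = -27/2.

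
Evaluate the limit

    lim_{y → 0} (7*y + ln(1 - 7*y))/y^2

-49/2

Direct substitution gives 0/0.
Apply L'Hôpital: lim (7 - 7/(1 - 7*y))/(2*y), still 0/0.
After 2 applications of L'Hôpital's rule the quotient is (-49/(1 - 7*y)^2)/(2); substituting y = 0 gives -49/2.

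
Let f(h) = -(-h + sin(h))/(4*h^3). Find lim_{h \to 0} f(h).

1/24

Direct substitution gives 0/0.
Apply L'Hôpital: lim (cos(h) - 1)/(-12*h^2), still 0/0.
Apply L'Hôpital: lim (-sin(h))/(-24*h), still 0/0.
After 3 applications of L'Hôpital's rule the quotient is (-cos(h))/(-24); substituting h = 0 gives 1/24.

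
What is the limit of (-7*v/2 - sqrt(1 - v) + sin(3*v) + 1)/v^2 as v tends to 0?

1/8

Substitution gives 0/0; apply L'Hôpital's rule 2 times.
After differentiating numerator and denominator 2 times the quotient is (-9*sin(3*v) + 1/(4*(1 - v)^(3/2)))/(2); at v = 0 this is 1/8.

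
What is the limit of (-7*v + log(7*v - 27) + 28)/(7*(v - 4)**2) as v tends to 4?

-7/2

Direct substitution gives 0/0.
Apply L'Hôpital: lim (-7 + 7/(7*v - 27))/(14*v - 56), still 0/0.
After 2 applications of L'Hôpital's rule the quotient is (-49/(7*v - 27)^2)/(14); substituting v = 4 gives -7/2.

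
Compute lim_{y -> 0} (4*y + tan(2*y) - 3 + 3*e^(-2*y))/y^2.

6

Substitution gives 0/0 (the numerator vanishes to order 2).
Expand each term to order y^2: the coefficient of y^2 in tan(2y) is 0 and in 3·e^(-2y) is 6.
Lower-order terms cancel with the polynomial part, so the numerator is (6)·y^2 + o(y^2), and the limit is (6)/(1) = 6.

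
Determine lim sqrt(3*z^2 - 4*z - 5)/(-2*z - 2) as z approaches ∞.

For large |z|, √(3*z^2 - 4*z - 5) ≈ √3·|z| and the denominator ≈ -2z.
Since z → +∞, |z| = z, giving √3/(-2) = -√(3)/2.

-√(3)/2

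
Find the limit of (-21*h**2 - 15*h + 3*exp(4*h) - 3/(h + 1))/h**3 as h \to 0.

35

Substitution gives 0/0 (the numerator vanishes to order 3).
Expand each term to order h^3: the coefficient of h^3 in -3·1/(1 + h) is 3 and in 3·e^(4h) is 32.
Lower-order terms cancel with the polynomial part, so the numerator is (35)·h^3 + o(h^3), and the limit is (35)/(1) = 35.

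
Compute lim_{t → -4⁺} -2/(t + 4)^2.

-∞

As t → -4⁺, (t + 4) → 0⁺, so (t + 4)^2 → 0⁺ and -2/(t + 4)^2 → -∞.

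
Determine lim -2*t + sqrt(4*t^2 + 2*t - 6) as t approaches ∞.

1/2

This has the form ∞ − ∞. Multiply and divide by the conjugate √(4*t^2 + 2*t - 6) + 2t.
That gives (2t - 6) / (√(4*t^2 + 2*t - 6) + 2t).
Divide numerator and denominator by t: the limit is 2/(2·2) = 1/2.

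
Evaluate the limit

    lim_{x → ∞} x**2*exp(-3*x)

0

Write as x^2/e^{3x}, an ∞/∞ form.
Exponential growth dominates any polynomial, so repeated L'Hôpital (or the standard result) gives 0.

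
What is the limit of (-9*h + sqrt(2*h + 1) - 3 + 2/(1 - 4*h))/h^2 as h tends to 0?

63/2

Substitution gives 0/0; apply L'Hôpital's rule 2 times.
After differentiating numerator and denominator 2 times the quotient is (-64/(4*h - 1)^3 - 1/(2*h + 1)^(3/2))/(2); at h = 0 this is 63/2.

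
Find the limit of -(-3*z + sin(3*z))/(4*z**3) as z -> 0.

Direct substitution gives 0/0.
Apply L'Hôpital: lim (3*cos(3*z) - 3)/(-12*z^2), still 0/0.
Apply L'Hôpital: lim (-9*sin(3*z))/(-24*z), still 0/0.
After 3 applications of L'Hôpital's rule the quotient is (-27*cos(3*z))/(-24); substituting z = 0 gives 9/8.

9/8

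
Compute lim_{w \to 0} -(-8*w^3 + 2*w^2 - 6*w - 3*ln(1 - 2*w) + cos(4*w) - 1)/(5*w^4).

Substitution gives 0/0; apply L'Hôpital's rule 4 times.
After differentiating numerator and denominator 4 times the quotient is (256*cos(4*w) + 288/(2*w - 1)^4)/(-120); at w = 0 this is -68/15.

-68/15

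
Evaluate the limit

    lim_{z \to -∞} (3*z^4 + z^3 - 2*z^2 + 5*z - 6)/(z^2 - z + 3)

∞

The numerator has higher degree (4 > 2); the quotient behaves like (3/(1))·z^2 for large |z|.
As z → −∞ this diverges to ∞.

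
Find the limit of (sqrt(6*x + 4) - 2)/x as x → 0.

3/2

Substitution gives 0/0. Multiply numerator and denominator by the conjugate √(4 + 6x) + √4.
The numerator becomes (4 + 6x) − 4 = 6x, so the expression simplifies to 6/(√(4 + 6x) + √4).
Letting x → 0 gives 6/(2√4) = 3/2.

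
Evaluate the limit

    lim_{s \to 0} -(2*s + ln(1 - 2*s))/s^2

2

Direct substitution gives 0/0.
Apply L'Hôpital: lim (2 - 2/(1 - 2*s))/(-2*s), still 0/0.
After 2 applications of L'Hôpital's rule the quotient is (-4/(1 - 2*s)^2)/(-2); substituting s = 0 gives 2.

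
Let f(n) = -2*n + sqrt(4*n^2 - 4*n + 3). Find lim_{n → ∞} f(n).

This has the form ∞ − ∞. Multiply and divide by the conjugate √(4*n^2 - 4*n + 3) + 2n.
That gives (-4n + 3) / (√(4*n^2 - 4*n + 3) + 2n).
Divide numerator and denominator by n: the limit is -4/(2·2) = -1.

-1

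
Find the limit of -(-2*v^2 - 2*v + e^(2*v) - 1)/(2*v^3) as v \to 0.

-2/3

Direct substitution gives 0/0.
Apply L'Hôpital: lim (-4*v + 2*e^(2*v) - 2)/(-6*v^2), still 0/0.
Apply L'Hôpital: lim (4*e^(2*v) - 4)/(-12*v), still 0/0.
After 3 applications of L'Hôpital's rule the quotient is (8*e^(2*v))/(-12); substituting v = 0 gives -2/3.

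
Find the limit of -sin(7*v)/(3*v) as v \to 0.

-7/3

Substitution gives 0/0.
Write it as (7/(-3))·sin(7v)/(7v); since sin(u)/u → 1, the limit is -7/3.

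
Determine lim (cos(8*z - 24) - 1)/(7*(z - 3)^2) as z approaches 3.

Direct substitution gives 0/0.
Apply L'Hôpital: lim (-8*sin(8*z - 24))/(14*z - 42), still 0/0.
After 2 applications of L'Hôpital's rule the quotient is (-64*cos(8*z - 24))/(14); substituting z = 3 gives -32/7.

-32/7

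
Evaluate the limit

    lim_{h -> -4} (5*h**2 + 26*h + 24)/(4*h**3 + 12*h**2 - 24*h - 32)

Direct substitution gives 0/0, so factor. Both numerator and denominator have (h + 4) as a factor.
After cancelling, the expression reduces to (5*h + 6)/(4*h^2 - 4*h - 8).
Substituting h = -4 gives -7/36.

-7/36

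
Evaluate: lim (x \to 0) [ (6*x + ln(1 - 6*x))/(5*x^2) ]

Direct substitution gives 0/0.
Apply L'Hôpital: lim (6 - 6/(1 - 6*x))/(10*x), still 0/0.
After 2 applications of L'Hôpital's rule the quotient is (-36/(1 - 6*x)^2)/(10); substituting x = 0 gives -18/5.

-18/5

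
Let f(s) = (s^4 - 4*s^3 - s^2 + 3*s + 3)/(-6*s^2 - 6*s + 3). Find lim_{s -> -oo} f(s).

The numerator has higher degree (4 > 2); the quotient behaves like (1/(-6))·s^2 for large |s|.
As s → −∞ this diverges to -∞.

-∞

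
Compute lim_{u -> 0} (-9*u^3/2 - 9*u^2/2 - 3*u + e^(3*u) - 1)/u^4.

Direct substitution gives 0/0.
Apply L'Hôpital: lim (-27*u^2/2 - 9*u + 3*e^(3*u) - 3)/(4*u^3), still 0/0.
Apply L'Hôpital: lim (-27*u + 9*e^(3*u) - 9)/(12*u^2), still 0/0.
Apply L'Hôpital: lim (27*e^(3*u) - 27)/(24*u), still 0/0.
After 4 applications of L'Hôpital's rule the quotient is (81*e^(3*u))/(24); substituting u = 0 gives 27/8.

27/8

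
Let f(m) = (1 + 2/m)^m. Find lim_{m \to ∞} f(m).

e^(2)

The base → 1 and the exponent → ∞: a 1^∞ form.
Take logarithms: (m)·ln(1 + 2/m). Since ln(1+u) ~ u for small u, this behaves like (m)·(2/m) → 2.
So the limit is e^(2).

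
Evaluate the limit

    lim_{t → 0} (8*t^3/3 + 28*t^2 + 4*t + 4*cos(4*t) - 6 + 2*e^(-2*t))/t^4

Substitution gives 0/0; apply L'Hôpital's rule 4 times.
After differentiating numerator and denominator 4 times the quotient is (1024*cos(4*t) + 32*e^(-2*t))/(24); at t = 0 this is 44.

44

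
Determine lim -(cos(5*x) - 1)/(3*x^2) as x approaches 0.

25/6

Direct substitution gives 0/0.
Apply L'Hôpital: lim (-5*sin(5*x))/(-6*x), still 0/0.
After 2 applications of L'Hôpital's rule the quotient is (-25*cos(5*x))/(-6); substituting x = 0 gives 25/6.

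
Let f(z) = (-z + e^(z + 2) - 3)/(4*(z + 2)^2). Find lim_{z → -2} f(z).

Direct substitution gives 0/0.
Apply L'Hôpital: lim (e^(z + 2) - 1)/(8*z + 16), still 0/0.
After 2 applications of L'Hôpital's rule the quotient is (e^(z + 2))/(8); substituting z = -2 gives 1/8.

1/8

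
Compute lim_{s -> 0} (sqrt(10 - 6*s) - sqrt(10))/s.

A 0/0 form; rationalise with √(10 - 6s) + √10. This collapses the numerator to -6s, leaving -6/(√(10 - 6s) + √10) → -6/(2√10) = -3*√(10)/10.

-3*√(10)/10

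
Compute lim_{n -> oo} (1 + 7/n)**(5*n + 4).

The base → 1 and the exponent → ∞: a 1^∞ form.
Take logarithms: (5n + 4)·ln(1 + 7/n). Since ln(1+u) ~ u for small u, this behaves like (5n)·(7/n) → 35.
So the limit is e^(35).

e^(35)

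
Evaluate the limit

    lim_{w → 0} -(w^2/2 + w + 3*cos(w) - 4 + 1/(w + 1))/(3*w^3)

1/3

Substitution gives 0/0; apply L'Hôpital's rule 3 times.
After differentiating numerator and denominator 3 times the quotient is (3*sin(w) - 6/(w + 1)^4)/(-18); at w = 0 this is 1/3.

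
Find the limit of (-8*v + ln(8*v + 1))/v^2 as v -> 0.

Direct substitution gives 0/0.
Apply L'Hôpital: lim (-8 + 8/(8*v + 1))/(2*v), still 0/0.
After 2 applications of L'Hôpital's rule the quotient is (-64/(8*v + 1)^2)/(2); substituting v = 0 gives -32.

-32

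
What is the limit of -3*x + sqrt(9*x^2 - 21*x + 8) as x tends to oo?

An ∞ − ∞ form. Rationalising with the conjugate, the difference becomes (-21x + 8) / (√(9*x^2 - 21*x + 8) + 3x).
For large x the denominator behaves like 2·3x, so the quotient tends to -21/6 = -7/2.

-7/2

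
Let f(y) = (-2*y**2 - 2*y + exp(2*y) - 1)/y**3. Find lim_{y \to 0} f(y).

Direct substitution gives 0/0.
Apply L'Hôpital: lim (-4*y + 2*e^(2*y) - 2)/(3*y^2), still 0/0.
Apply L'Hôpital: lim (4*e^(2*y) - 4)/(6*y), still 0/0.
After 3 applications of L'Hôpital's rule the quotient is (8*e^(2*y))/(6); substituting y = 0 gives 4/3.

4/3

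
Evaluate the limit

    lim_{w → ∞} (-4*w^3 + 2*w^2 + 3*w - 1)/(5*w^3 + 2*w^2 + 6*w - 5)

-4/5

Numerator and denominator both have degree 3.
Dividing every term by w^3, all lower-order terms vanish and the limit is the ratio of leading coefficients, -4/(5) = -4/5.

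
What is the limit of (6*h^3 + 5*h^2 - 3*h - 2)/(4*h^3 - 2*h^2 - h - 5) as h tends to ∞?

Numerator and denominator both have degree 3.
Dividing every term by h^3, all lower-order terms vanish and the limit is the ratio of leading coefficients, 6/(4) = 3/2.

3/2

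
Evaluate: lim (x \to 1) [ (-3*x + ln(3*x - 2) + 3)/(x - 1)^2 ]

Direct substitution gives 0/0.
Apply L'Hôpital: lim (-3 + 3/(3*x - 2))/(2*x - 2), still 0/0.
After 2 applications of L'Hôpital's rule the quotient is (-9/(3*x - 2)^2)/(2); substituting x = 1 gives -9/2.

-9/2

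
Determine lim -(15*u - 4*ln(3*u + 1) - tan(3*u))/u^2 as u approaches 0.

-18

Substitution gives 0/0; apply L'Hôpital's rule 2 times.
After differentiating numerator and denominator 2 times the quotient is (-18*tan(3*u)/cos(3*u)^2 + 36/(3*u + 1)^2)/(-2); at u = 0 this is -18.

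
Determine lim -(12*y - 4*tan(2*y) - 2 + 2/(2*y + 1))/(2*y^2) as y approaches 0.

-4

Substitution gives 0/0; apply L'Hôpital's rule 2 times.
After differentiating numerator and denominator 2 times the quotient is (-32*tan(2*y)/cos(2*y)^2 + 16/(2*y + 1)^3)/(-4); at y = 0 this is -4.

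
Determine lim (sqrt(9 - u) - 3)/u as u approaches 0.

-1/6

Substitution gives 0/0. Multiply numerator and denominator by the conjugate √(9 - u) + √9.
The numerator becomes (9 - u) − 9 = -u, so the expression simplifies to -1/(√(9 - u) + √9).
Letting u → 0 gives -1/(2√9) = -1/6.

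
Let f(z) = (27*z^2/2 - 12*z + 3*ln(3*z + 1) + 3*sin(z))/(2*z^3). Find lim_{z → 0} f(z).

53/4

Substitution gives 0/0 (the numerator vanishes to order 3).
Expand each term to order z^3: the coefficient of z^3 in 3·ln(1 + 3z) is 27 and in 3·sin(z) is -1/2.
Lower-order terms cancel with the polynomial part, so the numerator is (53/2)·z^3 + o(z^3), and the limit is (53/2)/(2) = 53/4.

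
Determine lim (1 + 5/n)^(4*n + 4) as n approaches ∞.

e^(20)

Write it as [(1 + 5/n)^n]^(4) · (1 + 5/n)^(4). The bracketed term tends to e^(5) and the second factor to 1, so the limit is e^(20).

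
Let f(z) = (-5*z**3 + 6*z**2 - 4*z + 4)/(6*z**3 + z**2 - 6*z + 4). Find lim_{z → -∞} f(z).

Numerator and denominator both have degree 3.
Dividing every term by z^3, all lower-order terms vanish and the limit is the ratio of leading coefficients, -5/(6) = -5/6.

-5/6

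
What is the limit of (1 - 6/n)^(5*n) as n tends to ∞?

The base → 1 and the exponent → ∞: a 1^∞ form.
Take logarithms: (5n)·ln(1 - 6/n). Since ln(1+u) ~ u for small u, this behaves like (5n)·(-6/n) → -30.
So the limit is e^(-30).

e^(-30)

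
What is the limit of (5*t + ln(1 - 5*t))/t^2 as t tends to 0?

Direct substitution gives 0/0.
Apply L'Hôpital: lim (5 - 5/(1 - 5*t))/(2*t), still 0/0.
After 2 applications of L'Hôpital's rule the quotient is (-25/(1 - 5*t)^2)/(2); substituting t = 0 gives -25/2.

-25/2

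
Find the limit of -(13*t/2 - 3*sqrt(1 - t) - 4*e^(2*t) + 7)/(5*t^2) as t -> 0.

61/40

Substitution gives 0/0 (the numerator vanishes to order 2).
Expand each term to order t^2: the coefficient of t^2 in -3·√(1 - t) is 3/8 and in -4·e^(2t) is -8.
Lower-order terms cancel with the polynomial part, so the numerator is (-61/8)·t^2 + o(t^2), and the limit is (-61/8)/(-5) = 61/40.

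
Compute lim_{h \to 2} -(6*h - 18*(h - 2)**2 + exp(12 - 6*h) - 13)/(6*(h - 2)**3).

6

Direct substitution gives 0/0.
Apply L'Hôpital: lim (-36*h - 6*e^(12 - 6*h) + 78)/(-18*(h - 2)^2), still 0/0.
Apply L'Hôpital: lim (36*e^(12 - 6*h) - 36)/(72 - 36*h), still 0/0.
After 3 applications of L'Hôpital's rule the quotient is (-216*e^(12 - 6*h))/(-36); substituting h = 2 gives 6.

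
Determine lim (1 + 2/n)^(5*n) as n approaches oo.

The base → 1 and the exponent → ∞: a 1^∞ form.
Take logarithms: (5n)·ln(1 + 2/n). Since ln(1+u) ~ u for small u, this behaves like (5n)·(2/n) → 10.
So the limit is e^(10).

e^(10)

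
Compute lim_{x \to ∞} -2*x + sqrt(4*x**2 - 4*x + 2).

-1

This has the form ∞ − ∞. Multiply and divide by the conjugate √(4*x^2 - 4*x + 2) + 2x.
That gives (-4x + 2) / (√(4*x^2 - 4*x + 2) + 2x).
Divide numerator and denominator by x: the limit is -4/(2·2) = -1.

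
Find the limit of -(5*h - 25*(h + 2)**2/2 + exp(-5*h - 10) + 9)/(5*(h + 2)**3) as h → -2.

25/6

Direct substitution gives 0/0.
Apply L'Hôpital: lim (-25*h - 5*e^(-5*h - 10) - 45)/(-15*(h + 2)^2), still 0/0.
Apply L'Hôpital: lim (25*e^(-5*h - 10) - 25)/(-30*h - 60), still 0/0.
After 3 applications of L'Hôpital's rule the quotient is (-125*e^(-5*h - 10))/(-30); substituting h = -2 gives 25/6.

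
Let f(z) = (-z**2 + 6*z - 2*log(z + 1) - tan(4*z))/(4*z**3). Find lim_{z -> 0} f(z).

Substitution gives 0/0; apply L'Hôpital's rule 3 times.
After differentiating numerator and denominator 3 times the quotient is (-256*tan(4*z)^2/cos(4*z)^2 - 128/cos(4*z)^4 - 4/(z + 1)^3)/(24); at z = 0 this is -11/2.

-11/2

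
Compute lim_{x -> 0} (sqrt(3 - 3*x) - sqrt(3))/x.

-√(3)/2

Substitution gives 0/0. Multiply numerator and denominator by the conjugate √(3 - 3x) + √3.
The numerator becomes (3 - 3x) − 3 = -3x, so the expression simplifies to -3/(√(3 - 3x) + √3).
Letting x → 0 gives -3/(2√3) = -√(3)/2.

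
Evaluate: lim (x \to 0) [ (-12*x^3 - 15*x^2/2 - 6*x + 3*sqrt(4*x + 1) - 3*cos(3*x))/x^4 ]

Substitution gives 0/0; apply L'Hôpital's rule 4 times.
After differentiating numerator and denominator 4 times the quotient is (-243*cos(3*x) - 720/(4*x + 1)^(7/2))/(24); at x = 0 this is -321/8.

-321/8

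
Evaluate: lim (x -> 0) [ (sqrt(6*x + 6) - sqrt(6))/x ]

A 0/0 form; rationalise with √(6 + 6x) + √6. This collapses the numerator to 6x, leaving 6/(√(6 + 6x) + √6) → 6/(2√6) = √(6)/2.

√(6)/2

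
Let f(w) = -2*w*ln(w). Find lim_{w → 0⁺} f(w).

This is a 0·(−∞) form. Rewrite as -2·ln(w) / w^(−1) and apply L'Hôpital:
the derivative quotient is -2·(1/w) / (−1·w^(−2)) = (2/1)·w^1 → 0.

0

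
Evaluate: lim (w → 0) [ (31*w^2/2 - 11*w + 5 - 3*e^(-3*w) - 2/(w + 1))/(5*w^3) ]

Substitution gives 0/0; apply L'Hôpital's rule 3 times.
After differentiating numerator and denominator 3 times the quotient is (81*e^(-3*w) + 12/(w + 1)^4)/(30); at w = 0 this is 31/10.

31/10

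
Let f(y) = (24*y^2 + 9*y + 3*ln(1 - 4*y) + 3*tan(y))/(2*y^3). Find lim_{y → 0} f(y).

-63/2

Substitution gives 0/0 (the numerator vanishes to order 3).
Expand each term to order y^3: the coefficient of y^3 in 3·tan(y) is 1 and in 3·ln(1 - 4y) is -64.
Lower-order terms cancel with the polynomial part, so the numerator is (-63)·y^3 + o(y^3), and the limit is (-63)/(2) = -63/2.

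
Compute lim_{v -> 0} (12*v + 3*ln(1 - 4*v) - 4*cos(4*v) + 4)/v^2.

Substitution gives 0/0; apply L'Hôpital's rule 2 times.
After differentiating numerator and denominator 2 times the quotient is (64*cos(4*v) - 48/(4*v - 1)^2)/(2); at v = 0 this is 8.

8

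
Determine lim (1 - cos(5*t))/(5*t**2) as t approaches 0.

5/2

Substitution gives 0/0.
Use (1 − cos u)/u² → 1/2 with u = 5t: the limit is 5²/(2·5) = 5/2.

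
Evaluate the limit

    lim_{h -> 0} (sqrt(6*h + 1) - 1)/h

Substitution gives 0/0. Multiply numerator and denominator by the conjugate √(1 + 6h) + √1.
The numerator becomes (1 + 6h) − 1 = 6h, so the expression simplifies to 6/(√(1 + 6h) + √1).
Letting h → 0 gives 6/(2√1) = 3.

3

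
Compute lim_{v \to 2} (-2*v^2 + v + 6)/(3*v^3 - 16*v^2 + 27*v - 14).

At v = 2 both the top and bottom vanish — a removable singularity. Factoring out (v - 2) from each leaves (-2*v - 3)/(3*v^2 - 10*v + 7), which at v = 2 equals 7.

7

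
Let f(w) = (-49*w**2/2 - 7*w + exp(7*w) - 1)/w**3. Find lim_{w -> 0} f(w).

343/6

Direct substitution gives 0/0.
Apply L'Hôpital: lim (-49*w + 7*e^(7*w) - 7)/(3*w^2), still 0/0.
Apply L'Hôpital: lim (49*e^(7*w) - 49)/(6*w), still 0/0.
After 3 applications of L'Hôpital's rule the quotient is (343*e^(7*w))/(6); substituting w = 0 gives 343/6.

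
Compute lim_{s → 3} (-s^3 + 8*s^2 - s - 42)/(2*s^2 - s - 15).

Direct substitution gives 0/0, so factor. Both numerator and denominator have (s - 3) as a factor.
After cancelling, the expression reduces to (-s^2 + 5*s + 14)/(2*s + 5).
Substituting s = 3 gives 20/11.

20/11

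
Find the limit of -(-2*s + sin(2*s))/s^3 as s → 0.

Direct substitution gives 0/0.
Apply L'Hôpital: lim (2*cos(2*s) - 2)/(-3*s^2), still 0/0.
Apply L'Hôpital: lim (-4*sin(2*s))/(-6*s), still 0/0.
After 3 applications of L'Hôpital's rule the quotient is (-8*cos(2*s))/(-6); substituting s = 0 gives 4/3.

4/3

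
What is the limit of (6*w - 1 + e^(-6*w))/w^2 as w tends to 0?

18

Direct substitution gives 0/0.
Apply L'Hôpital: lim (6 - 6*e^(-6*w))/(2*w), still 0/0.
After 2 applications of L'Hôpital's rule the quotient is (36*e^(-6*w))/(2); substituting w = 0 gives 18.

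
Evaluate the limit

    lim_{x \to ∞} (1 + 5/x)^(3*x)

e^(15)

Write it as [(1 + 5/x)^x]^(3) · (1 + 5/x)^(0). The bracketed term tends to e^(5) and the second factor to 1, so the limit is e^(15).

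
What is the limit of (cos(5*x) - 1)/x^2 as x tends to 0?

Direct substitution gives 0/0.
Apply L'Hôpital: lim (-5*sin(5*x))/(2*x), still 0/0.
After 2 applications of L'Hôpital's rule the quotient is (-25*cos(5*x))/(2); substituting x = 0 gives -25/2.

-25/2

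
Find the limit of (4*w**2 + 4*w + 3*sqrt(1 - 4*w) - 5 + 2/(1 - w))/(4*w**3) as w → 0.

-5/2

Substitution gives 0/0 (the numerator vanishes to order 3).
Expand each term to order w^3: the coefficient of w^3 in 3·√(1 - 4w) is -12 and in 2·1/(1 - w) is 2.
Lower-order terms cancel with the polynomial part, so the numerator is (-10)·w^3 + o(w^3), and the limit is (-10)/(4) = -5/2.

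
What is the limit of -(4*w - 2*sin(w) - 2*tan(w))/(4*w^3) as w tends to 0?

1/12

Substitution gives 0/0; apply L'Hôpital's rule 3 times.
After differentiating numerator and denominator 3 times the quotient is (2*cos(w) - 12*tan(w)^4 - 16*tan(w)^2 - 4)/(-24); at w = 0 this is 1/12.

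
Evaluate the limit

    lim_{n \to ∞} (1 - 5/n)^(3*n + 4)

Let L be the limit and take ln: ln L = lim (3n + 4)·ln(1 - 5/n) = lim (3n + 4)·(-5/n + O(1/n²)) = -15.
Hence L = e^(-15).

e^(-15)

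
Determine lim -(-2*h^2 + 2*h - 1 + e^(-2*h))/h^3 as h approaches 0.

4/3

Direct substitution gives 0/0.
Apply L'Hôpital: lim (-4*h + 2 - 2*e^(-2*h))/(-3*h^2), still 0/0.
Apply L'Hôpital: lim (-4 + 4*e^(-2*h))/(-6*h), still 0/0.
After 3 applications of L'Hôpital's rule the quotient is (-8*e^(-2*h))/(-6); substituting h = 0 gives 4/3.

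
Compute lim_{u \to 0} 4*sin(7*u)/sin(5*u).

28/5

Substitution gives 0/0.
Divide numerator and denominator by u: sin(7u)/u → 7 and sin(5u)/u → 5, so the limit is 4·7/5 = 28/5.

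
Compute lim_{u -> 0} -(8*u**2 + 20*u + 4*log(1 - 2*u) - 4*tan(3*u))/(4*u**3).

Substitution gives 0/0; apply L'Hôpital's rule 3 times.
After differentiating numerator and denominator 3 times the quotient is (8*(108*(2*u - 1)^3*(cos(6*u) - 2)/(cos(6*u) + 1)^2 + 8)/(2*u - 1)^3)/(-24); at u = 0 this is 35/3.

35/3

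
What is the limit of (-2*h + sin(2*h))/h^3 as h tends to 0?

Direct substitution gives 0/0.
Apply L'Hôpital: lim (2*cos(2*h) - 2)/(3*h^2), still 0/0.
Apply L'Hôpital: lim (-4*sin(2*h))/(6*h), still 0/0.
After 3 applications of L'Hôpital's rule the quotient is (-8*cos(2*h))/(6); substituting h = 0 gives -4/3.

-4/3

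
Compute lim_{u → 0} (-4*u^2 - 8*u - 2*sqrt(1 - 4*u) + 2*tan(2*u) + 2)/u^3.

Substitution gives 0/0 (the numerator vanishes to order 3).
Expand each term to order u^3: the coefficient of u^3 in 2·tan(2u) is 16/3 and in -2·√(1 - 4u) is 8.
Lower-order terms cancel with the polynomial part, so the numerator is (40/3)·u^3 + o(u^3), and the limit is (40/3)/(1) = 40/3.

40/3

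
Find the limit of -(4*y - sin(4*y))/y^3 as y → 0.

Direct substitution gives 0/0.
Apply L'Hôpital: lim (4 - 4*cos(4*y))/(-3*y^2), still 0/0.
Apply L'Hôpital: lim (16*sin(4*y))/(-6*y), still 0/0.
After 3 applications of L'Hôpital's rule the quotient is (64*cos(4*y))/(-6); substituting y = 0 gives -32/3.

-32/3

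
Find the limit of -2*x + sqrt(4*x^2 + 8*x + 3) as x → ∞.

An ∞ − ∞ form. Rationalising with the conjugate, the difference becomes (8x + 3) / (√(4*x^2 + 8*x + 3) + 2x).
For large x the denominator behaves like 2·2x, so the quotient tends to 8/4 = 2.

2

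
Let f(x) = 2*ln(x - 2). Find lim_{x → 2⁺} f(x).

-∞

As x → 2⁺, x - 2 → 0⁺ and ln(x - 2) → −∞.
Multiplying by 2 gives -∞.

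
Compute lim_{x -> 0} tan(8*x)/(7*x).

8/7

Substitution gives 0/0.
Since tan(u)/u → 1 as u → 0, tan(8x)/(8x) → 1 and the limit is 8/7.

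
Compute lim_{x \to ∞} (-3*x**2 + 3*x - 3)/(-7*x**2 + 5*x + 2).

Numerator and denominator both have degree 2.
Dividing every term by x^2, all lower-order terms vanish and the limit is the ratio of leading coefficients, -3/(-7) = 3/7.

3/7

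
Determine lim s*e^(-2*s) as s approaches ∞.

0

Write as s^1/e^{2s}, an ∞/∞ form.
Exponential growth dominates any polynomial, so repeated L'Hôpital (or the standard result) gives 0.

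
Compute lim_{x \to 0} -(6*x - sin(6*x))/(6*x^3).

-6

Direct substitution gives 0/0.
Apply L'Hôpital: lim (6 - 6*cos(6*x))/(-18*x^2), still 0/0.
Apply L'Hôpital: lim (36*sin(6*x))/(-36*x), still 0/0.
After 3 applications of L'Hôpital's rule the quotient is (216*cos(6*x))/(-36); substituting x = 0 gives -6.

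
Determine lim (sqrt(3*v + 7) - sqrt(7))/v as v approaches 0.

3*√(7)/14

A 0/0 form; rationalise with √(7 + 3v) + √7. This collapses the numerator to 3v, leaving 3/(√(7 + 3v) + √7) → 3/(2√7) = 3*√(7)/14.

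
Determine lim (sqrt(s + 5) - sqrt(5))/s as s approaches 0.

√(5)/10

A 0/0 form; rationalise with √(5 + s) + √5. This collapses the numerator to s, leaving 1/(√(5 + s) + √5) → 1/(2√5) = √(5)/10.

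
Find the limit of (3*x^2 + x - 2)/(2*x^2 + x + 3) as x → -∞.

Numerator and denominator both have degree 2.
Dividing every term by x^2, all lower-order terms vanish and the limit is the ratio of leading coefficients, 3/(2) = 3/2.

3/2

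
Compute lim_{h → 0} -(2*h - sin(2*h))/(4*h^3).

-1/3

Direct substitution gives 0/0.
Apply L'Hôpital: lim (2 - 2*cos(2*h))/(-12*h^2), still 0/0.
Apply L'Hôpital: lim (4*sin(2*h))/(-24*h), still 0/0.
After 3 applications of L'Hôpital's rule the quotient is (8*cos(2*h))/(-24); substituting h = 0 gives -1/3.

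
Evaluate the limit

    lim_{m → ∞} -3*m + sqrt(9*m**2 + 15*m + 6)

This has the form ∞ − ∞. Multiply and divide by the conjugate √(9*m^2 + 15*m + 6) + 3m.
That gives (15m + 6) / (√(9*m^2 + 15*m + 6) + 3m).
Divide numerator and denominator by m: the limit is 15/(2·3) = 5/2.

5/2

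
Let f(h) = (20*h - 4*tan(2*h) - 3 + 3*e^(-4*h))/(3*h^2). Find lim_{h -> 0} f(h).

8

Substitution gives 0/0 (the numerator vanishes to order 2).
Expand each term to order h^2: the coefficient of h^2 in -4·tan(2h) is 0 and in 3·e^(-4h) is 24.
Lower-order terms cancel with the polynomial part, so the numerator is (24)·h^2 + o(h^2), and the limit is (24)/(3) = 8.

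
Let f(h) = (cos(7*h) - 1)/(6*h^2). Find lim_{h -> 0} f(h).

-49/12

Direct substitution gives 0/0.
Apply L'Hôpital: lim (-7*sin(7*h))/(12*h), still 0/0.
After 2 applications of L'Hôpital's rule the quotient is (-49*cos(7*h))/(12); substituting h = 0 gives -49/12.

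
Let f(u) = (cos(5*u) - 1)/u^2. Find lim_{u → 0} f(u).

Direct substitution gives 0/0.
Apply L'Hôpital: lim (-5*sin(5*u))/(2*u), still 0/0.
After 2 applications of L'Hôpital's rule the quotient is (-25*cos(5*u))/(2); substituting u = 0 gives -25/2.

-25/2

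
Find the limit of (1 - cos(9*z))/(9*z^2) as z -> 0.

9/2

Substitution gives 0/0.
Use (1 − cos u)/u² → 1/2 with u = 9z: the limit is 9²/(2·9) = 9/2.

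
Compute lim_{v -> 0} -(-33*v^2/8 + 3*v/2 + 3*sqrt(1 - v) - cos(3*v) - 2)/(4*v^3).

Substitution gives 0/0 (the numerator vanishes to order 3).
Expand each term to order v^3: the coefficient of v^3 in −cos(3v) is 0 and in 3·√(1 - v) is -3/16.
Lower-order terms cancel with the polynomial part, so the numerator is (-3/16)·v^3 + o(v^3), and the limit is (-3/16)/(-4) = 3/64.

3/64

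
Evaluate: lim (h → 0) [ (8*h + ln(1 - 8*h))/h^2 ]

Direct substitution gives 0/0.
Apply L'Hôpital: lim (8 - 8/(1 - 8*h))/(2*h), still 0/0.
After 2 applications of L'Hôpital's rule the quotient is (-64/(1 - 8*h)^2)/(2); substituting h = 0 gives -32.

-32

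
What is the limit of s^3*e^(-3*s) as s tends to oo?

Write as s^3/e^{3s}, an ∞/∞ form.
Exponential growth dominates any polynomial, so repeated L'Hôpital (or the standard result) gives 0.

0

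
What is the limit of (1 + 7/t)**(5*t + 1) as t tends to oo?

e^(35)

Write it as [(1 + 7/t)^t]^(5) · (1 + 7/t)^(1). The bracketed term tends to e^(7) and the second factor to 1, so the limit is e^(35).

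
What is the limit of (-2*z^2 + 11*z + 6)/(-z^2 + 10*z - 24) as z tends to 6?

Direct substitution gives 0/0, so factor. Both numerator and denominator have (z - 6) as a factor.
After cancelling, the expression reduces to (-2*z - 1)/(4 - z).
Substituting z = 6 gives 13/2.

13/2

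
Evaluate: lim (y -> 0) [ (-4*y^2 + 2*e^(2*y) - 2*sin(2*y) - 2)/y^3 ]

16/3

Substitution gives 0/0 (the numerator vanishes to order 3).
Expand each term to order y^3: the coefficient of y^3 in -2·sin(2y) is 8/3 and in 2·e^(2y) is 8/3.
Lower-order terms cancel with the polynomial part, so the numerator is (16/3)·y^3 + o(y^3), and the limit is (16/3)/(1) = 16/3.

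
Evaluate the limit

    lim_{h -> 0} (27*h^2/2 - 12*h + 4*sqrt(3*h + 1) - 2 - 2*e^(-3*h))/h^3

Substitution gives 0/0 (the numerator vanishes to order 3).
Expand each term to order h^3: the coefficient of h^3 in -2·e^(-3h) is 9 and in 4·√(1 + 3h) is 27/4.
Lower-order terms cancel with the polynomial part, so the numerator is (63/4)·h^3 + o(h^3), and the limit is (63/4)/(1) = 63/4.

63/4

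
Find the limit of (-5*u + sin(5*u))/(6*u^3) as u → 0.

Direct substitution gives 0/0.
Apply L'Hôpital: lim (5*cos(5*u) - 5)/(18*u^2), still 0/0.
Apply L'Hôpital: lim (-25*sin(5*u))/(36*u), still 0/0.
After 3 applications of L'Hôpital's rule the quotient is (-125*cos(5*u))/(36); substituting u = 0 gives -125/36.

-125/36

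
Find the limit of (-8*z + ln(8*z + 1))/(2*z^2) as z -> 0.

-16

Direct substitution gives 0/0.
Apply L'Hôpital: lim (-8 + 8/(8*z + 1))/(4*z), still 0/0.
After 2 applications of L'Hôpital's rule the quotient is (-64/(8*z + 1)^2)/(4); substituting z = 0 gives -16.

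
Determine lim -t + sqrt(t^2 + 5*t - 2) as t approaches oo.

This has the form ∞ − ∞. Multiply and divide by the conjugate √(t^2 + 5*t - 2) + t.
That gives (5t - 2) / (√(t^2 + 5*t - 2) + t).
Divide numerator and denominator by t: the limit is 5/(2·1) = 5/2.

5/2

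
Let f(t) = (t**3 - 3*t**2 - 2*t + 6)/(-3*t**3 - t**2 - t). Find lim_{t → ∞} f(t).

Numerator and denominator both have degree 3.
Dividing every term by t^3, all lower-order terms vanish and the limit is the ratio of leading coefficients, 1/(-3) = -1/3.

-1/3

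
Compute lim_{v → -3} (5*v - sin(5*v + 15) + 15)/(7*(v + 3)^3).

Direct substitution gives 0/0.
Apply L'Hôpital: lim (5 - 5*cos(5*v + 15))/(21*(v + 3)^2), still 0/0.
Apply L'Hôpital: lim (25*sin(5*v + 15))/(42*v + 126), still 0/0.
After 3 applications of L'Hôpital's rule the quotient is (125*cos(5*v + 15))/(42); substituting v = -3 gives 125/42.

125/42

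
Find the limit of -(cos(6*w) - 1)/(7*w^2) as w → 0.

Direct substitution gives 0/0.
Apply L'Hôpital: lim (-6*sin(6*w))/(-14*w), still 0/0.
After 2 applications of L'Hôpital's rule the quotient is (-36*cos(6*w))/(-14); substituting w = 0 gives 18/7.

18/7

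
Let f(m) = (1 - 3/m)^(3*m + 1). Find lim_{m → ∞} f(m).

e^(-9)

Let L be the limit and take ln: ln L = lim (3m + 1)·ln(1 - 3/m) = lim (3m + 1)·(-3/m + O(1/m²)) = -9.
Hence L = e^(-9).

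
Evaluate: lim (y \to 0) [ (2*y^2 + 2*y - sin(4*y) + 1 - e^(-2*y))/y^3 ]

Substitution gives 0/0 (the numerator vanishes to order 3).
Expand each term to order y^3: the coefficient of y^3 in −sin(4y) is 32/3 and in −e^(-2y) is 4/3.
Lower-order terms cancel with the polynomial part, so the numerator is (12)·y^3 + o(y^3), and the limit is (12)/(1) = 12.

12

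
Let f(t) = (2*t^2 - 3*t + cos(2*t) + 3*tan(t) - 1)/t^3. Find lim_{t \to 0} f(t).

Substitution gives 0/0; apply L'Hôpital's rule 3 times.
After differentiating numerator and denominator 3 times the quotient is (8*sin(2*t) + 18*tan(t)^4 + 24*tan(t)^2 + 6)/(6); at t = 0 this is 1.

1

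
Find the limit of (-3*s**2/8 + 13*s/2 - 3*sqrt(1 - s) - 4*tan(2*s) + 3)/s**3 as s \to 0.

-503/48

Substitution gives 0/0 (the numerator vanishes to order 3).
Expand each term to order s^3: the coefficient of s^3 in -3·√(1 - s) is 3/16 and in -4·tan(2s) is -32/3.
Lower-order terms cancel with the polynomial part, so the numerator is (-503/48)·s^3 + o(s^3), and the limit is (-503/48)/(1) = -503/48.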